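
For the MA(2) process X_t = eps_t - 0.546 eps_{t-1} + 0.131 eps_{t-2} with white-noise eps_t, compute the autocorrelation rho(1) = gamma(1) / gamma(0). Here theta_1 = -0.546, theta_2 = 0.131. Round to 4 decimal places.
\rho(1) = -0.4695

For an MA(q) process with theta_0 = 1, the autocovariance is
  gamma(k) = sigma^2 * sum_{i=0..q-k} theta_i * theta_{i+k},
and rho(k) = gamma(k) / gamma(0). Sigma^2 cancels.
  numerator   = (1)*(-0.546) + (-0.546)*(0.131) = -0.617526.
  denominator = (1)^2 + (-0.546)^2 + (0.131)^2 = 1.315277.
  rho(1) = -0.617526 / 1.315277 = -0.4695.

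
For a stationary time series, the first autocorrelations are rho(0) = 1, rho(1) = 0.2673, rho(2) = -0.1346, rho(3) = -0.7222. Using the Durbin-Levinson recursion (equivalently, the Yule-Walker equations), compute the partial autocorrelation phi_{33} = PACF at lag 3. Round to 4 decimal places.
\phi_{33} = -0.7011

The PACF at lag k is phi_{kk}, the last component of the solution
to the Yule-Walker system G_k phi = r_k where
  (G_k)_{ij} = rho(|i - j|), (r_k)_i = rho(i), i,j = 1..k.
Equivalently, Durbin-Levinson gives phi_{kk} iteratively:
  phi_{11} = rho(1)
  phi_{kk} = [rho(k) - sum_{j=1..k-1} phi_{k-1,j} rho(k-j)]
            / [1 - sum_{j=1..k-1} phi_{k-1,j} rho(j)],
  phi_{k,j} = phi_{k-1,j} - phi_{kk} phi_{k-1,k-j},  j = 1..k-1.
Step k = 1:
  phi_11 = rho(1) = 0.2673.
Step k = 2:
  phi_22 = [rho(2) - phi_11 rho(1)] / [1 - phi_11 rho(1)] = [-0.1346 - (0.2673)(0.2673)] / [1 - (0.2673)(0.2673)]
         = -0.20604929 / 0.92855071 = -0.221904.
  Update: phi_21 = phi_11 - phi_22 phi_11 = 0.2673 - (-0.221904)(0.2673) = 0.326615.
Step k = 3:
  phi_33 = [rho(3) - phi_21 rho(2) - phi_22 rho(1)] / [1 - phi_21 rho(1) - phi_22 rho(2)]
    numerator   = -0.7222 - (0.326615)(-0.1346) - (-0.221904)(0.2673) = -0.61892263
    denominator = 1 - (0.326615)(0.2673) - (-0.221904)(-0.1346) = 0.88282751
  phi_33 = -0.61892263 / 0.88282751 = -0.7011.
Therefore phi_{33} = -0.7011.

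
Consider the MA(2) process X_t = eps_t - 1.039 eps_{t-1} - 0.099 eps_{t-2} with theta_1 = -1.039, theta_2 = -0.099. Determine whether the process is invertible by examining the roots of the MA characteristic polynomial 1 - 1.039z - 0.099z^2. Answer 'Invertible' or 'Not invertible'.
\text{Not invertible}

The MA(q) characteristic polynomial is P(z) = 1 - 1.039z - 0.099z^2.
Invertibility requires all roots to lie outside the unit circle, i.e. |z| > 1 for every root.
Set 1 + (-1.039) z + (-0.099) z^2 = 0, i.e. a z^2 + b z + c = 0 with a = -0.099, b = -1.039, c = 1.
Discriminant D = b^2 - 4ac = (-1.039)^2 - 4*(-0.099)*1 = 1.079521 - (-0.396) = 1.475521.
D >= 0, so the roots are real: z = (-b +/- sqrt(D)) / (2a) = (1.039 +/- 1.21471) / (-0.198).
  z_1 = (1.039 + 1.21471) / (-0.198) = -11.3824,   |z_1| = 11.3824.
  z_2 = (1.039 - 1.21471) / (-0.198) = 0.8874,   |z_2| = 0.8874.
Moduli of all roots: 11.3824, 0.8874.
All moduli strictly greater than 1? No.
Verdict: Not invertible.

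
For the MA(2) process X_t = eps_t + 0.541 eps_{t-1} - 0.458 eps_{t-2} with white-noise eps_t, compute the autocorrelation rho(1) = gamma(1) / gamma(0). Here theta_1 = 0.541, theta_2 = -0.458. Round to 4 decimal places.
\rho(1) = 0.1952

For an MA(q) process with theta_0 = 1, the autocovariance is
  gamma(k) = sigma^2 * sum_{i=0..q-k} theta_i * theta_{i+k},
and rho(k) = gamma(k) / gamma(0). Sigma^2 cancels.
  numerator   = (1)*(0.541) + (0.541)*(-0.458) = 0.293222.
  denominator = (1)^2 + (0.541)^2 + (-0.458)^2 = 1.502445.
  rho(1) = 0.293222 / 1.502445 = 0.1952.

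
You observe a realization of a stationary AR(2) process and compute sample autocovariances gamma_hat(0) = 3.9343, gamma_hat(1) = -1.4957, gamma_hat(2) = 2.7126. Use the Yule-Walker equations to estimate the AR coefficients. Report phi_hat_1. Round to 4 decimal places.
\hat\phi_{1} = -0.1380

The Yule-Walker equations for an AR(p) process read, in matrix form,
  Gamma_p phi = r_p,   with   (Gamma_p)_{ij} = gamma(|i - j|),
                       (r_p)_i = gamma(i),   i,j = 1..p.
Substitute the sample gammas (Toeplitz matrix and right-hand side of size 2):
  Gamma_p = [[3.9343, -1.4957], [-1.4957, 3.9343]]
  r_p     = [-1.4957, 2.7126]
Written out:
  3.9343 phi_1 - 1.4957 phi_2 = -1.4957
  -1.4957 phi_1 + 3.9343 phi_2 = 2.7126
Solve by Cramer's rule:
  det = gamma(0)^2 - gamma(1)^2 = (3.9343)^2 - (-1.4957)^2 = 15.47871649 - 2.23711849 = 13.241598
  phi_hat_1 = [gamma(1) gamma(0) - gamma(1) gamma(2)] / det = [(-1.4957)(3.9343) - (-1.4957)(2.7126)] / 13.241598 = -1.82729669 / 13.241598 = -0.138
  phi_hat_2 = [gamma(0) gamma(2) - gamma(1)^2] / det = [(3.9343)(2.7126) - (-1.4957)^2] / 13.241598 = 8.43506369 / 13.241598 = 0.637
So phi_hat = [-0.1380, 0.6370].
Therefore phi_hat_1 = -0.1380.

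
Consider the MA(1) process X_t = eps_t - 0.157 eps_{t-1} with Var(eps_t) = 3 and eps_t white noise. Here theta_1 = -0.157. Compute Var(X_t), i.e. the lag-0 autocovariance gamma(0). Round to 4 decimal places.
\gamma(0) = 3.0739

For an MA(q) process X_t = eps_t + sum_i theta_i eps_{t-i} with
Var(eps_t) = sigma^2, the variance is
  gamma(0) = sigma^2 * (1 + sum_i theta_i^2).
  sum_i theta_i^2 = (-0.157)^2 = 0.024649.
  gamma(0) = 3 * (1 + 0.024649) = 3 * 1.024649 = 3.073947, which rounds to 3.0739.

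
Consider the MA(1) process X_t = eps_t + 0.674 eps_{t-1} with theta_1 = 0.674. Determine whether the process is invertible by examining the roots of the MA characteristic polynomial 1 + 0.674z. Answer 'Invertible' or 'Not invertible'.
\text{Invertible}

The MA(q) characteristic polynomial is P(z) = 1 + 0.674z.
Invertibility requires all roots to lie outside the unit circle, i.e. |z| > 1 for every root.
This is linear in z: 1 + (0.674) z = 0  =>  z = -1/(0.674) = -1.48368,  |z| = 1.48368.
Moduli of all roots: 1.4837.
All moduli strictly greater than 1? Yes.
Verdict: Invertible.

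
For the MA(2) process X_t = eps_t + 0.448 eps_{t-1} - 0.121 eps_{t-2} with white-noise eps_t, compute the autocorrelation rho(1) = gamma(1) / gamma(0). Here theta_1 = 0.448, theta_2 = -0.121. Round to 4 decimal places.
\rho(1) = 0.3240

For an MA(q) process with theta_0 = 1, the autocovariance is
  gamma(k) = sigma^2 * sum_{i=0..q-k} theta_i * theta_{i+k},
and rho(k) = gamma(k) / gamma(0). Sigma^2 cancels.
  numerator   = (1)*(0.448) + (0.448)*(-0.121) = 0.393792.
  denominator = (1)^2 + (0.448)^2 + (-0.121)^2 = 1.215345.
  rho(1) = 0.393792 / 1.215345 = 0.3240.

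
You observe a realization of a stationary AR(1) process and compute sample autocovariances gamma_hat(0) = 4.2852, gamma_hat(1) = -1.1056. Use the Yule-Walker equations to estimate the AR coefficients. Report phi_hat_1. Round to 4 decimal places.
\hat\phi_{1} = -0.2580

The Yule-Walker equations for an AR(p) process read, in matrix form,
  Gamma_p phi = r_p,   with   (Gamma_p)_{ij} = gamma(|i - j|),
                       (r_p)_i = gamma(i),   i,j = 1..p.
Substitute the sample gammas (Toeplitz matrix and right-hand side of size 1):
  Gamma_p = [[4.2852]]
  r_p     = [-1.1056]
With p = 1 this is the single equation gamma(0) phi_1 = gamma(1):
  phi_hat_1 = gamma(1) / gamma(0) = -1.1056 / 4.2852 = -0.2580.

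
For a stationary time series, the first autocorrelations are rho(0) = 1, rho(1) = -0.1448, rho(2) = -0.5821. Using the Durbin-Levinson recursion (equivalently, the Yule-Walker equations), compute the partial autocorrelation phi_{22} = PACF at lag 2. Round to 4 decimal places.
\phi_{22} = -0.6160

The PACF at lag k is phi_{kk}, the last component of the solution
to the Yule-Walker system G_k phi = r_k where
  (G_k)_{ij} = rho(|i - j|), (r_k)_i = rho(i), i,j = 1..k.
Equivalently, Durbin-Levinson gives phi_{kk} iteratively:
  phi_{11} = rho(1)
  phi_{kk} = [rho(k) - sum_{j=1..k-1} phi_{k-1,j} rho(k-j)]
            / [1 - sum_{j=1..k-1} phi_{k-1,j} rho(j)],
  phi_{k,j} = phi_{k-1,j} - phi_{kk} phi_{k-1,k-j},  j = 1..k-1.
Step k = 1:
  phi_11 = rho(1) = -0.1448.
Step k = 2:
  phi_22 = [rho(2) - phi_11 rho(1)] / [1 - phi_11 rho(1)] = [-0.5821 - (-0.1448)(-0.1448)] / [1 - (-0.1448)(-0.1448)]
         = -0.60306704 / 0.97903296 = -0.616.
Therefore phi_{22} = -0.6160.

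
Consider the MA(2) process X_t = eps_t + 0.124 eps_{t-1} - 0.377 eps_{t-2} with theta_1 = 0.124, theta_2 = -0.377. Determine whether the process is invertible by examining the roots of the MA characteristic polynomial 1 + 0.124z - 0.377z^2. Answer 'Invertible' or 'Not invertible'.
\text{Invertible}

The MA(q) characteristic polynomial is P(z) = 1 + 0.124z - 0.377z^2.
Invertibility requires all roots to lie outside the unit circle, i.e. |z| > 1 for every root.
Set 1 + (0.124) z + (-0.377) z^2 = 0, i.e. a z^2 + b z + c = 0 with a = -0.377, b = 0.124, c = 1.
Discriminant D = b^2 - 4ac = (0.124)^2 - 4*(-0.377)*1 = 0.015376 - (-1.508) = 1.523376.
D >= 0, so the roots are real: z = (-b +/- sqrt(D)) / (2a) = (-0.124 +/- 1.234251) / (-0.754).
  z_1 = (-0.124 + 1.234251) / (-0.754) = -1.4725,   |z_1| = 1.4725.
  z_2 = (-0.124 - 1.234251) / (-0.754) = 1.8014,   |z_2| = 1.8014.
Moduli of all roots: 1.4725, 1.8014.
All moduli strictly greater than 1? Yes.
Verdict: Invertible.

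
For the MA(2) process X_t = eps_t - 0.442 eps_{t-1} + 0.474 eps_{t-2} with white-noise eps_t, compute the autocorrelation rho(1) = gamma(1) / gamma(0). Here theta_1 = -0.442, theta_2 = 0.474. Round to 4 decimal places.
\rho(1) = -0.4588

For an MA(q) process with theta_0 = 1, the autocovariance is
  gamma(k) = sigma^2 * sum_{i=0..q-k} theta_i * theta_{i+k},
and rho(k) = gamma(k) / gamma(0). Sigma^2 cancels.
  numerator   = (1)*(-0.442) + (-0.442)*(0.474) = -0.651508.
  denominator = (1)^2 + (-0.442)^2 + (0.474)^2 = 1.42004.
  rho(1) = -0.651508 / 1.42004 = -0.4588.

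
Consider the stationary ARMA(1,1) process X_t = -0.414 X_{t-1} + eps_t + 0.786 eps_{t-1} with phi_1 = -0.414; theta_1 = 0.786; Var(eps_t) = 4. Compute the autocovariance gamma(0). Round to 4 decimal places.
\gamma(0) = 4.6680

Multiply the model equation by X_{t-k} and take expectations. With theta_0 = psi_0 = 1 and psi_j the MA(infinity) weights, this gives
  gamma(k) - sum_i phi_i gamma(k-i) = c_k,
  c_k = sigma^2 * sum_{j=k..q} theta_j psi_{j-k}   (c_k = 0 for k > q),
using gamma(-m) = gamma(m).
psi-weights needed (psi_j = theta_j + sum_i phi_i psi_{j-i}):
  psi_1 = theta_1 + phi_1 = 0.786 + (-0.414) = 0.372
Right-hand sides:
  c_0 = sigma^2 (1 + theta_1 psi_1) = 4 * (1 + (0.786)(0.372)) = 4 * 1.292392 = 5.169568
  c_1 = sigma^2 theta_1 = 4 * (0.786) = 3.144
  c_2 = 0
Equations for k = 0 and k = 1 (AR order 1):
  gamma(0) = phi_1 gamma(1) + c_0
  gamma(1) = phi_1 gamma(0) + c_1
Substituting the second into the first: gamma(0) (1 - phi_1^2) = c_0 + phi_1 c_1, so
  gamma(0) = (c_0 + phi_1 c_1) / (1 - phi_1^2) = (5.169568 + (-0.414)(3.144)) / (1 - (-0.414)^2) = 3.867952 / 0.828604 = 4.668034.
Therefore gamma(0) = 4.6680 (to 4 decimal places).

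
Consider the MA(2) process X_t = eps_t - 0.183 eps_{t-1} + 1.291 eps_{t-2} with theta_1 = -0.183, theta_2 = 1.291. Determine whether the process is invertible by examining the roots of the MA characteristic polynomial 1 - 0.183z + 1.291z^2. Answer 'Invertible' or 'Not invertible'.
\text{Not invertible}

The MA(q) characteristic polynomial is P(z) = 1 - 0.183z + 1.291z^2.
Invertibility requires all roots to lie outside the unit circle, i.e. |z| > 1 for every root.
Set 1 + (-0.183) z + (1.291) z^2 = 0, i.e. a z^2 + b z + c = 0 with a = 1.291, b = -0.183, c = 1.
Discriminant D = b^2 - 4ac = (-0.183)^2 - 4*(1.291)*1 = 0.033489 - (5.164) = -5.130511.
D < 0, so the roots are the complex-conjugate pair z = (-b +/- i sqrt(-D)) / (2a) = 0.0709 +/- 0.8773i.
For a conjugate pair |z|^2 = z * conj(z) = (product of roots) = c/a = 1/(1.291) = 0.774593, so |z| = sqrt(0.774593) = 0.8801 for both roots.
Moduli of all roots: 0.8801, 0.8801.
All moduli strictly greater than 1? No.
Verdict: Not invertible.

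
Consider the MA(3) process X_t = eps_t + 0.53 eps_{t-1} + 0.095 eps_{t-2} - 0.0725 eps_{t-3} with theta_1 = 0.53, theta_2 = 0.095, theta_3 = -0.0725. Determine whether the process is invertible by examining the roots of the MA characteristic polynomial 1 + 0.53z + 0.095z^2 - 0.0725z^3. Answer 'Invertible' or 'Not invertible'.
\text{Invertible}

The MA(q) characteristic polynomial is P(z) = 1 + 0.53z + 0.095z^2 - 0.0725z^3.
Invertibility requires all roots to lie outside the unit circle, i.e. |z| > 1 for every root.
Degree 3: look for a simple real root z0 first, then factor out (1 - z/z0) and solve the remaining quadratic.
Testing z0 = 4: P(4) = 1 + (0.53)(4) + (0.095)(4)^2 + (-0.0725)(4)^3
  = 1 + (2.12) + (1.52) + (-4.64) = 0.  So z_0 = 4 is a root, |z_0| = 4.
Divide out the factor (1 - 0.25 z) = (1 - z/z0) (since 1/z0 = 0.25):
  P(z) = (1 - 0.25 z)(1 + (0.78) z + (0.29) z^2)
  [check: z-coef 0.78 - (0.25) = 0.53; z^2-coef 0.29 - (0.25)(0.78) = 0.095; z^3-coef -(0.25)(0.29) = -0.0725.]
Remaining roots from the quadratic factor 1 + (0.78) z + (0.29) z^2:
  Set 1 + (0.78) z + (0.29) z^2 = 0, i.e. a z^2 + b z + c = 0 with a = 0.29, b = 0.78, c = 1.
  Discriminant D = b^2 - 4ac = (0.78)^2 - 4*(0.29)*1 = 0.6084 - (1.16) = -0.5516.
  D < 0, so the roots are the complex-conjugate pair z = (-b +/- i sqrt(-D)) / (2a) = -1.3448 +/- 1.2805i.
  For a conjugate pair |z|^2 = z * conj(z) = (product of roots) = c/a = 1/(0.29) = 3.448276, so |z| = sqrt(3.448276) = 1.857 for both roots.
Moduli of all roots: 4.0000, 1.8570, 1.8570.
All moduli strictly greater than 1? Yes.
Verdict: Invertible.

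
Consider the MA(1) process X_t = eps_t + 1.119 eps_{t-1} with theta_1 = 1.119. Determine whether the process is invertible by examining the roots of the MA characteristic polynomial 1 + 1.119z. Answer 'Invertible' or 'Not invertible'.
\text{Not invertible}

The MA(q) characteristic polynomial is P(z) = 1 + 1.119z.
Invertibility requires all roots to lie outside the unit circle, i.e. |z| > 1 for every root.
This is linear in z: 1 + (1.119) z = 0  =>  z = -1/(1.119) = -0.893655,  |z| = 0.893655.
Moduli of all roots: 0.8937.
All moduli strictly greater than 1? No.
Verdict: Not invertible.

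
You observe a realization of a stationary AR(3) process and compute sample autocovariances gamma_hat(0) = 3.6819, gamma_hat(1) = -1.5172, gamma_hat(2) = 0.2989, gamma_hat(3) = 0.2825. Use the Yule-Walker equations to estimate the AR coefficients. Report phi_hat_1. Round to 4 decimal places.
\hat\phi_{1} = -0.4470

The Yule-Walker equations for an AR(p) process read, in matrix form,
  Gamma_p phi = r_p,   with   (Gamma_p)_{ij} = gamma(|i - j|),
                       (r_p)_i = gamma(i),   i,j = 1..p.
Substitute the sample gammas (Toeplitz matrix and right-hand side of size 3):
  Gamma_p = [[3.6819, -1.5172, 0.2989], [-1.5172, 3.6819, -1.5172], [0.2989, -1.5172, 3.6819]]
  r_p     = [-1.5172, 0.2989, 0.2825]
Written out (R1..R3):
  (R1) 3.6819 phi_1 - 1.5172 phi_2 + 0.2989 phi_3 = -1.5172
  (R2) -1.5172 phi_1 + 3.6819 phi_2 - 1.5172 phi_3 = 0.2989
  (R3) 0.2989 phi_1 - 1.5172 phi_2 + 3.6819 phi_3 = 0.2825
Gaussian elimination:
  R2 <- R2 - (-1.5172/3.6819) R1 = R2 - (-0.41207) R1:  3.056708 phi_2 - 1.394032 phi_3 = -0.326292
  R3 <- R3 - (0.2989/3.6819) R1 = R3 - (0.081181) R1:  -1.394032 phi_2 + 3.657635 phi_3 = 0.405668
  R3 <- R3 - (-1.394032/3.056708) R2 = R3 - (-0.456057) R2:  3.021877 phi_3 = 0.25686
Back-substitution:
  phi_hat_3 = 0.25686 / 3.021877 = 0.085
  phi_hat_2 = (-0.326292 - (-1.394032)(0.085)) / 3.056708 = -0.067981
  phi_hat_1 = (-1.5172 - (-1.5172)(-0.067981) - (0.2989)(0.085)) / 3.6819 = -0.446983
So phi_hat = [-0.4470, -0.0680, 0.0850].
Therefore phi_hat_1 = -0.4470.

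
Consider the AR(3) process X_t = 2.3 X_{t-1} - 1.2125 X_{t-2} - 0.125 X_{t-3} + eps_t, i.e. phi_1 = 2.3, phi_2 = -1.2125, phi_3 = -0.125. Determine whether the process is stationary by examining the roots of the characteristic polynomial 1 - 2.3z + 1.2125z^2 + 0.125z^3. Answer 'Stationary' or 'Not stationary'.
\text{Not stationary}

The AR(p) characteristic polynomial is P(z) = 1 - 2.3z + 1.2125z^2 + 0.125z^3.
Stationarity requires all roots to lie outside the unit circle, i.e. |z| > 1 for every root.
Degree 3: look for a simple real root z0 first, then factor out (1 - z/z0) and solve the remaining quadratic.
Testing z0 = 0.8: P(0.8) = 1 + (-2.3)(0.8) + (1.2125)(0.8)^2 + (0.125)(0.8)^3
  = 1 + (-1.84) + (0.776) + (0.064) = 0.  So z_0 = 0.8 is a root, |z_0| = 0.8.
Divide out the factor (1 - 1.25 z) = (1 - z/z0) (since 1/z0 = 1.25):
  P(z) = (1 - 1.25 z)(1 + (-1.05) z + (-0.1) z^2)
  [check: z-coef -1.05 - (1.25) = -2.3; z^2-coef -0.1 - (1.25)(-1.05) = 1.2125; z^3-coef -(1.25)(-0.1) = 0.125.]
Remaining roots from the quadratic factor 1 + (-1.05) z + (-0.1) z^2:
  Set 1 + (-1.05) z + (-0.1) z^2 = 0, i.e. a z^2 + b z + c = 0 with a = -0.1, b = -1.05, c = 1.
  Discriminant D = b^2 - 4ac = (-1.05)^2 - 4*(-0.1)*1 = 1.1025 - (-0.4) = 1.5025.
  D >= 0, so the roots are real: z = (-b +/- sqrt(D)) / (2a) = (1.05 +/- 1.225765) / (-0.2).
    z_1 = (1.05 + 1.225765) / (-0.2) = -11.3788,   |z_1| = 11.3788.
    z_2 = (1.05 - 1.225765) / (-0.2) = 0.8788,   |z_2| = 0.8788.
Moduli of all roots: 0.8000, 11.3788, 0.8788.
All moduli strictly greater than 1? No.
Verdict: Not stationary.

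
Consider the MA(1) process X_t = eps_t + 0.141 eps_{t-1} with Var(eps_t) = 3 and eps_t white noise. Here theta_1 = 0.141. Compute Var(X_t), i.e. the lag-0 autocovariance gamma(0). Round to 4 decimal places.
\gamma(0) = 3.0596

For an MA(q) process X_t = eps_t + sum_i theta_i eps_{t-i} with
Var(eps_t) = sigma^2, the variance is
  gamma(0) = sigma^2 * (1 + sum_i theta_i^2).
  sum_i theta_i^2 = (0.141)^2 = 0.019881.
  gamma(0) = 3 * (1 + 0.019881) = 3 * 1.019881 = 3.059643, which rounds to 3.0596.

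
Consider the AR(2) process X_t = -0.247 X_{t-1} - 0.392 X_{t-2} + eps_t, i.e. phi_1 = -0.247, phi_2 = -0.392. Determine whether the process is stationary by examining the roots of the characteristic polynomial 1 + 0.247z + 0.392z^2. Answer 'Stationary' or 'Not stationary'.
\text{Stationary}

The AR(p) characteristic polynomial is P(z) = 1 + 0.247z + 0.392z^2.
Stationarity requires all roots to lie outside the unit circle, i.e. |z| > 1 for every root.
Set 1 + (0.247) z + (0.392) z^2 = 0, i.e. a z^2 + b z + c = 0 with a = 0.392, b = 0.247, c = 1.
Discriminant D = b^2 - 4ac = (0.247)^2 - 4*(0.392)*1 = 0.061009 - (1.568) = -1.506991.
D < 0, so the roots are the complex-conjugate pair z = (-b +/- i sqrt(-D)) / (2a) = -0.3151 +/- 1.5658i.
For a conjugate pair |z|^2 = z * conj(z) = (product of roots) = c/a = 1/(0.392) = 2.55102, so |z| = sqrt(2.55102) = 1.5972 for both roots.
Moduli of all roots: 1.5972, 1.5972.
All moduli strictly greater than 1? Yes.
Verdict: Stationary.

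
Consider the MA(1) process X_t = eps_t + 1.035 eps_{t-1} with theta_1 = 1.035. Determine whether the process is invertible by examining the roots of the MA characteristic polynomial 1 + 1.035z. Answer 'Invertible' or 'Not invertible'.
\text{Not invertible}

The MA(q) characteristic polynomial is P(z) = 1 + 1.035z.
Invertibility requires all roots to lie outside the unit circle, i.e. |z| > 1 for every root.
This is linear in z: 1 + (1.035) z = 0  =>  z = -1/(1.035) = -0.966184,  |z| = 0.966184.
Moduli of all roots: 0.9662.
All moduli strictly greater than 1? No.
Verdict: Not invertible.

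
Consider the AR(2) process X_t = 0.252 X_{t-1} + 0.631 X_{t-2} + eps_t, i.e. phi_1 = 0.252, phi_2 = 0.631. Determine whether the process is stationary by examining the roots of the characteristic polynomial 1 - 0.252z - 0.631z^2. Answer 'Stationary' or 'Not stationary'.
\text{Stationary}

The AR(p) characteristic polynomial is P(z) = 1 - 0.252z - 0.631z^2.
Stationarity requires all roots to lie outside the unit circle, i.e. |z| > 1 for every root.
Set 1 + (-0.252) z + (-0.631) z^2 = 0, i.e. a z^2 + b z + c = 0 with a = -0.631, b = -0.252, c = 1.
Discriminant D = b^2 - 4ac = (-0.252)^2 - 4*(-0.631)*1 = 0.063504 - (-2.524) = 2.587504.
D >= 0, so the roots are real: z = (-b +/- sqrt(D)) / (2a) = (0.252 +/- 1.608572) / (-1.262).
  z_1 = (0.252 + 1.608572) / (-1.262) = -1.4743,   |z_1| = 1.4743.
  z_2 = (0.252 - 1.608572) / (-1.262) = 1.0749,   |z_2| = 1.0749.
Moduli of all roots: 1.4743, 1.0749.
All moduli strictly greater than 1? Yes.
Verdict: Stationary.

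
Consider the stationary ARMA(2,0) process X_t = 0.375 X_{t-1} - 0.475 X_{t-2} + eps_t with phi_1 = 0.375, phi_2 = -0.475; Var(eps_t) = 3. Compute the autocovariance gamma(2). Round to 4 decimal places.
\gamma(2) = -1.5725

Multiply the model equation by X_{t-k} and take expectations. With theta_0 = psi_0 = 1 and psi_j the MA(infinity) weights, this gives
  gamma(k) - sum_i phi_i gamma(k-i) = c_k,
  c_k = sigma^2 * sum_{j=k..q} theta_j psi_{j-k}   (c_k = 0 for k > q),
using gamma(-m) = gamma(m).
Pure AR (q = 0): c_0 = sigma^2 = 3, c_k = 0 for k >= 1.
Equations for k = 0, 1, 2 (AR order 2, c_2 = 0):
  (E0) gamma(0) = phi_1 gamma(1) + phi_2 gamma(2) + c_0
  (E1) gamma(1) = phi_1 gamma(0) + phi_2 gamma(1) + c_1
  (E2) gamma(2) = phi_1 gamma(1) + phi_2 gamma(0)
From (E1): gamma(1) = A gamma(0) + B with
  A = phi_1 / (1 - phi_2) = 0.375 / 1.475 = 0.254237,   B = c_1 / (1 - phi_2) = 0 / 1.475 = 0.
Insert (E2) into (E0): gamma(0) (1 - phi_2^2) = phi_1 (1 + phi_2) gamma(1) + c_0.
  phi_1 (1 + phi_2) = (0.375)(0.525) = 0.196875,   1 - phi_2^2 = 0.774375.
Replace gamma(1) by A gamma(0) + B and collect gamma(0):
  gamma(0) [0.774375 - (0.196875)(0.254237)] = c_0 = 3
  gamma(0) * 0.724322 = 3
  gamma(0) = 3 / 0.724322 = 4.141804.
  gamma(1) = A gamma(0) = (0.254237)(4.141804) = 1.053001.
  gamma(2) = phi_1 gamma(1) + phi_2 gamma(0) = (0.375)(1.053001) + (-0.475)(4.141804) = -1.572482.
Therefore gamma(2) = -1.5725 (to 4 decimal places).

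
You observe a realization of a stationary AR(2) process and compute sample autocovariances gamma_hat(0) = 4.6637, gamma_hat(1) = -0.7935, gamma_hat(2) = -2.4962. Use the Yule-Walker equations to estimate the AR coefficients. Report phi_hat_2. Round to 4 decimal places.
\hat\phi_{2} = -0.5810

The Yule-Walker equations for an AR(p) process read, in matrix form,
  Gamma_p phi = r_p,   with   (Gamma_p)_{ij} = gamma(|i - j|),
                       (r_p)_i = gamma(i),   i,j = 1..p.
Substitute the sample gammas (Toeplitz matrix and right-hand side of size 2):
  Gamma_p = [[4.6637, -0.7935], [-0.7935, 4.6637]]
  r_p     = [-0.7935, -2.4962]
Written out:
  4.6637 phi_1 - 0.7935 phi_2 = -0.7935
  -0.7935 phi_1 + 4.6637 phi_2 = -2.4962
Solve by Cramer's rule:
  det = gamma(0)^2 - gamma(1)^2 = (4.6637)^2 - (-0.7935)^2 = 21.75009769 - 0.62964225 = 21.12045544
  phi_hat_1 = [gamma(1) gamma(0) - gamma(1) gamma(2)] / det = [(-0.7935)(4.6637) - (-0.7935)(-2.4962)] / 21.12045544 = -5.68138065 / 21.12045544 = -0.269
  phi_hat_2 = [gamma(0) gamma(2) - gamma(1)^2] / det = [(4.6637)(-2.4962) - (-0.7935)^2] / 21.12045544 = -12.27117019 / 21.12045544 = -0.581
So phi_hat = [-0.2690, -0.5810].
Therefore phi_hat_2 = -0.5810.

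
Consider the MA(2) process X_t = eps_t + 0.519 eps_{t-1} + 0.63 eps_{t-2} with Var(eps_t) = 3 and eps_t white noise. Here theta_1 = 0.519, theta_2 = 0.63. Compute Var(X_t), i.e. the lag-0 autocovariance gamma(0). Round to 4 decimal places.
\gamma(0) = 4.9988

For an MA(q) process X_t = eps_t + sum_i theta_i eps_{t-i} with
Var(eps_t) = sigma^2, the variance is
  gamma(0) = sigma^2 * (1 + sum_i theta_i^2).
  sum_i theta_i^2 = (0.519)^2 + (0.63)^2 = 0.269361 + 0.3969 = 0.666261.
  gamma(0) = 3 * (1 + 0.666261) = 3 * 1.666261 = 4.998783, which rounds to 4.9988.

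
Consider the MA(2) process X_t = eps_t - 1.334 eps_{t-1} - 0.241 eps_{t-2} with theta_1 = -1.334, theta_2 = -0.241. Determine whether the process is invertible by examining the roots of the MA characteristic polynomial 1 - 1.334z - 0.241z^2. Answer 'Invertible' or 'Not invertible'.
\text{Not invertible}

The MA(q) characteristic polynomial is P(z) = 1 - 1.334z - 0.241z^2.
Invertibility requires all roots to lie outside the unit circle, i.e. |z| > 1 for every root.
Set 1 + (-1.334) z + (-0.241) z^2 = 0, i.e. a z^2 + b z + c = 0 with a = -0.241, b = -1.334, c = 1.
Discriminant D = b^2 - 4ac = (-1.334)^2 - 4*(-0.241)*1 = 1.779556 - (-0.964) = 2.743556.
D >= 0, so the roots are real: z = (-b +/- sqrt(D)) / (2a) = (1.334 +/- 1.656368) / (-0.482).
  z_1 = (1.334 + 1.656368) / (-0.482) = -6.2041,   |z_1| = 6.2041.
  z_2 = (1.334 - 1.656368) / (-0.482) = 0.6688,   |z_2| = 0.6688.
Moduli of all roots: 6.2041, 0.6688.
All moduli strictly greater than 1? No.
Verdict: Not invertible.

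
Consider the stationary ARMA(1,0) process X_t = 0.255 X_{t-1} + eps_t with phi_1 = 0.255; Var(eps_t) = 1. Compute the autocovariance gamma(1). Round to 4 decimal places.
\gamma(1) = 0.2727

Multiply the model equation by X_{t-k} and take expectations. With theta_0 = psi_0 = 1 and psi_j the MA(infinity) weights, this gives
  gamma(k) - sum_i phi_i gamma(k-i) = c_k,
  c_k = sigma^2 * sum_{j=k..q} theta_j psi_{j-k}   (c_k = 0 for k > q),
using gamma(-m) = gamma(m).
Pure AR (q = 0): c_0 = sigma^2 = 1, c_k = 0 for k >= 1.
Equations for k = 0 and k = 1 (AR order 1):
  gamma(0) = phi_1 gamma(1) + c_0
  gamma(1) = phi_1 gamma(0) + c_1
Substituting the second into the first: gamma(0) (1 - phi_1^2) = c_0 + phi_1 c_1, so
  gamma(0) = c_0 / (1 - phi_1^2) = 1 / (1 - (0.255)^2) = 1 / 0.934975 = 1.069547.
  gamma(1) = phi_1 gamma(0) = (0.255)(1.069547) = 0.272735.
Therefore gamma(1) = 0.2727 (to 4 decimal places).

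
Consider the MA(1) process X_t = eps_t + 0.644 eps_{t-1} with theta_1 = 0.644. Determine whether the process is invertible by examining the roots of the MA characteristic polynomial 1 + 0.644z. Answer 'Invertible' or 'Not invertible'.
\text{Invertible}

The MA(q) characteristic polynomial is P(z) = 1 + 0.644z.
Invertibility requires all roots to lie outside the unit circle, i.e. |z| > 1 for every root.
This is linear in z: 1 + (0.644) z = 0  =>  z = -1/(0.644) = -1.552795,  |z| = 1.552795.
Moduli of all roots: 1.5528.
All moduli strictly greater than 1? Yes.
Verdict: Invertible.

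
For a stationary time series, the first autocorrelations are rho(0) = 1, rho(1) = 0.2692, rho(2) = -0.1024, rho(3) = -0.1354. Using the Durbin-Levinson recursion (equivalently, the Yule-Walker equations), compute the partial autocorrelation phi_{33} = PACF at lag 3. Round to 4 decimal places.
\phi_{33} = -0.0580

The PACF at lag k is phi_{kk}, the last component of the solution
to the Yule-Walker system G_k phi = r_k where
  (G_k)_{ij} = rho(|i - j|), (r_k)_i = rho(i), i,j = 1..k.
Equivalently, Durbin-Levinson gives phi_{kk} iteratively:
  phi_{11} = rho(1)
  phi_{kk} = [rho(k) - sum_{j=1..k-1} phi_{k-1,j} rho(k-j)]
            / [1 - sum_{j=1..k-1} phi_{k-1,j} rho(j)],
  phi_{k,j} = phi_{k-1,j} - phi_{kk} phi_{k-1,k-j},  j = 1..k-1.
Step k = 1:
  phi_11 = rho(1) = 0.2692.
Step k = 2:
  phi_22 = [rho(2) - phi_11 rho(1)] / [1 - phi_11 rho(1)] = [-0.1024 - (0.2692)(0.2692)] / [1 - (0.2692)(0.2692)]
         = -0.17486864 / 0.92753136 = -0.188531.
  Update: phi_21 = phi_11 - phi_22 phi_11 = 0.2692 - (-0.188531)(0.2692) = 0.319953.
Step k = 3:
  phi_33 = [rho(3) - phi_21 rho(2) - phi_22 rho(1)] / [1 - phi_21 rho(1) - phi_22 rho(2)]
    numerator   = -0.1354 - (0.319953)(-0.1024) - (-0.188531)(0.2692) = -0.05188424
    denominator = 1 - (0.319953)(0.2692) - (-0.188531)(-0.1024) = 0.89456316
  phi_33 = -0.05188424 / 0.89456316 = -0.058.
Therefore phi_{33} = -0.0580.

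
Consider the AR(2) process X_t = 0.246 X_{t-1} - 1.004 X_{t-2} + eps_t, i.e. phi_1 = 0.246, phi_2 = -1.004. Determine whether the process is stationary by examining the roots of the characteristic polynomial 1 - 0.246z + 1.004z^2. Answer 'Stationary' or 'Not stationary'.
\text{Not stationary}

The AR(p) characteristic polynomial is P(z) = 1 - 0.246z + 1.004z^2.
Stationarity requires all roots to lie outside the unit circle, i.e. |z| > 1 for every root.
Set 1 + (-0.246) z + (1.004) z^2 = 0, i.e. a z^2 + b z + c = 0 with a = 1.004, b = -0.246, c = 1.
Discriminant D = b^2 - 4ac = (-0.246)^2 - 4*(1.004)*1 = 0.060516 - (4.016) = -3.955484.
D < 0, so the roots are the complex-conjugate pair z = (-b +/- i sqrt(-D)) / (2a) = 0.1225 +/- 0.9905i.
For a conjugate pair |z|^2 = z * conj(z) = (product of roots) = c/a = 1/(1.004) = 0.996016, so |z| = sqrt(0.996016) = 0.998 for both roots.
Moduli of all roots: 0.9980, 0.9980.
All moduli strictly greater than 1? No.
Verdict: Not stationary.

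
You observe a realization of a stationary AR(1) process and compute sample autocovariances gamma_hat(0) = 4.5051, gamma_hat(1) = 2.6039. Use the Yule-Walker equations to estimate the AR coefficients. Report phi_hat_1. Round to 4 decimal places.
\hat\phi_{1} = 0.5780

The Yule-Walker equations for an AR(p) process read, in matrix form,
  Gamma_p phi = r_p,   with   (Gamma_p)_{ij} = gamma(|i - j|),
                       (r_p)_i = gamma(i),   i,j = 1..p.
Substitute the sample gammas (Toeplitz matrix and right-hand side of size 1):
  Gamma_p = [[4.5051]]
  r_p     = [2.6039]
With p = 1 this is the single equation gamma(0) phi_1 = gamma(1):
  phi_hat_1 = gamma(1) / gamma(0) = 2.6039 / 4.5051 = 0.5780.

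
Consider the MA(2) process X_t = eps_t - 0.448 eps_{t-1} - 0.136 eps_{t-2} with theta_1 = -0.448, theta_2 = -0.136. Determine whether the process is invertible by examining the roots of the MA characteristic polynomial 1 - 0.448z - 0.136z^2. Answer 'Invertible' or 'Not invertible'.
\text{Invertible}

The MA(q) characteristic polynomial is P(z) = 1 - 0.448z - 0.136z^2.
Invertibility requires all roots to lie outside the unit circle, i.e. |z| > 1 for every root.
Set 1 + (-0.448) z + (-0.136) z^2 = 0, i.e. a z^2 + b z + c = 0 with a = -0.136, b = -0.448, c = 1.
Discriminant D = b^2 - 4ac = (-0.448)^2 - 4*(-0.136)*1 = 0.200704 - (-0.544) = 0.744704.
D >= 0, so the roots are real: z = (-b +/- sqrt(D)) / (2a) = (0.448 +/- 0.862962) / (-0.272).
  z_1 = (0.448 + 0.862962) / (-0.272) = -4.8197,   |z_1| = 4.8197.
  z_2 = (0.448 - 0.862962) / (-0.272) = 1.5256,   |z_2| = 1.5256.
Moduli of all roots: 4.8197, 1.5256.
All moduli strictly greater than 1? Yes.
Verdict: Invertible.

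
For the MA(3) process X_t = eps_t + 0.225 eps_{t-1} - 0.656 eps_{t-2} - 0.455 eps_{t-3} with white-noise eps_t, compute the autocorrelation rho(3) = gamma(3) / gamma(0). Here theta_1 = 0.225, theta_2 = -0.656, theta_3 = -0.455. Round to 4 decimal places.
\rho(3) = -0.2696

For an MA(q) process with theta_0 = 1, the autocovariance is
  gamma(k) = sigma^2 * sum_{i=0..q-k} theta_i * theta_{i+k},
and rho(k) = gamma(k) / gamma(0). Sigma^2 cancels.
  numerator   = (1)*(-0.455) = -0.455.
  denominator = (1)^2 + (0.225)^2 + (-0.656)^2 + (-0.455)^2 = 1.687986.
  rho(3) = -0.455 / 1.687986 = -0.2696.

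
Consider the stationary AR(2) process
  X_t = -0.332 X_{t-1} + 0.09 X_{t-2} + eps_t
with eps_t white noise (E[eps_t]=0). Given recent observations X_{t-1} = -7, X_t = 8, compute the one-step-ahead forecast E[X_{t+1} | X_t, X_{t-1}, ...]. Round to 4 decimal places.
E[X_{t+1} \mid \mathcal F_t] = -3.2860

For an AR(p) model X_t = c + sum_i phi_i X_{t-i} + eps_t, the
one-step-ahead conditional mean is
  E[X_{t+1} | X_t, ...] = c + sum_i phi_i X_{t+1-i}.
Substitute known values:
  E[X_{t+1} | ...] = (-0.332) * (8) + (0.09) * (-7)
                   = -3.2860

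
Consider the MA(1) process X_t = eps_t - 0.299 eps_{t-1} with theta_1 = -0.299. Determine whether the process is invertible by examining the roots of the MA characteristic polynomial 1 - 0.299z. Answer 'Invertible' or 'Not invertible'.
\text{Invertible}

The MA(q) characteristic polynomial is P(z) = 1 - 0.299z.
Invertibility requires all roots to lie outside the unit circle, i.e. |z| > 1 for every root.
This is linear in z: 1 + (-0.299) z = 0  =>  z = -1/(-0.299) = 3.344482,  |z| = 3.344482.
Moduli of all roots: 3.3445.
All moduli strictly greater than 1? Yes.
Verdict: Invertible.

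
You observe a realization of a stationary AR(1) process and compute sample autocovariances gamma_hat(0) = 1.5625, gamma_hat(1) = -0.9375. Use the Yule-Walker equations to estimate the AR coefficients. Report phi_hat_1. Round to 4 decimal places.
\hat\phi_{1} = -0.6000

The Yule-Walker equations for an AR(p) process read, in matrix form,
  Gamma_p phi = r_p,   with   (Gamma_p)_{ij} = gamma(|i - j|),
                       (r_p)_i = gamma(i),   i,j = 1..p.
Substitute the sample gammas (Toeplitz matrix and right-hand side of size 1):
  Gamma_p = [[1.5625]]
  r_p     = [-0.9375]
With p = 1 this is the single equation gamma(0) phi_1 = gamma(1):
  phi_hat_1 = gamma(1) / gamma(0) = -0.9375 / 1.5625 = -0.6000.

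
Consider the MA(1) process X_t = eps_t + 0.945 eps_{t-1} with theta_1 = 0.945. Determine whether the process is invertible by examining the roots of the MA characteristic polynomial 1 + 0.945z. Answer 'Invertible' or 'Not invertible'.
\text{Invertible}

The MA(q) characteristic polynomial is P(z) = 1 + 0.945z.
Invertibility requires all roots to lie outside the unit circle, i.e. |z| > 1 for every root.
This is linear in z: 1 + (0.945) z = 0  =>  z = -1/(0.945) = -1.058201,  |z| = 1.058201.
Moduli of all roots: 1.0582.
All moduli strictly greater than 1? Yes.
Verdict: Invertible.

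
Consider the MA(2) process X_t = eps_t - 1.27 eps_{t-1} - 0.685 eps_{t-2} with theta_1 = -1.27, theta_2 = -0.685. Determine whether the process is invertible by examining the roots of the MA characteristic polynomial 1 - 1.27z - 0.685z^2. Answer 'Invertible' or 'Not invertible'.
\text{Not invertible}

The MA(q) characteristic polynomial is P(z) = 1 - 1.27z - 0.685z^2.
Invertibility requires all roots to lie outside the unit circle, i.e. |z| > 1 for every root.
Set 1 + (-1.27) z + (-0.685) z^2 = 0, i.e. a z^2 + b z + c = 0 with a = -0.685, b = -1.27, c = 1.
Discriminant D = b^2 - 4ac = (-1.27)^2 - 4*(-0.685)*1 = 1.6129 - (-2.74) = 4.3529.
D >= 0, so the roots are real: z = (-b +/- sqrt(D)) / (2a) = (1.27 +/- 2.08636) / (-1.37).
  z_1 = (1.27 + 2.08636) / (-1.37) = -2.4499,   |z_1| = 2.4499.
  z_2 = (1.27 - 2.08636) / (-1.37) = 0.5959,   |z_2| = 0.5959.
Moduli of all roots: 2.4499, 0.5959.
All moduli strictly greater than 1? No.
Verdict: Not invertible.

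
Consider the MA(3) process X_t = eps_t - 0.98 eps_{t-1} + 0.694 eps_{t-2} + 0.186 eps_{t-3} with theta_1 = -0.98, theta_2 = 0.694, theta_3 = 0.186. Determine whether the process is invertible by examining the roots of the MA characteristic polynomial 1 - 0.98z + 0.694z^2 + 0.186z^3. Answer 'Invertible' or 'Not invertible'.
\text{Invertible}

The MA(q) characteristic polynomial is P(z) = 1 - 0.98z + 0.694z^2 + 0.186z^3.
Invertibility requires all roots to lie outside the unit circle, i.e. |z| > 1 for every root.
Degree 3: look for a simple real root z0 first, then factor out (1 - z/z0) and solve the remaining quadratic.
Testing z0 = -5: P(-5) = 1 + (-0.98)(-5) + (0.694)(-5)^2 + (0.186)(-5)^3
  = 1 + (4.9) + (17.35) + (-23.25) = 0.  So z_0 = -5 is a root, |z_0| = 5.
Divide out the factor (1 + 0.2 z) = (1 - z/z0) (since 1/z0 = -0.2):
  P(z) = (1 + 0.2 z)(1 + (-1.18) z + (0.93) z^2)
  [check: z-coef -1.18 - (-0.2) = -0.98; z^2-coef 0.93 - (-0.2)(-1.18) = 0.694; z^3-coef -(-0.2)(0.93) = 0.186.]
Remaining roots from the quadratic factor 1 + (-1.18) z + (0.93) z^2:
  Set 1 + (-1.18) z + (0.93) z^2 = 0, i.e. a z^2 + b z + c = 0 with a = 0.93, b = -1.18, c = 1.
  Discriminant D = b^2 - 4ac = (-1.18)^2 - 4*(0.93)*1 = 1.3924 - (3.72) = -2.3276.
  D < 0, so the roots are the complex-conjugate pair z = (-b +/- i sqrt(-D)) / (2a) = 0.6344 +/- 0.8202i.
  For a conjugate pair |z|^2 = z * conj(z) = (product of roots) = c/a = 1/(0.93) = 1.075269, so |z| = sqrt(1.075269) = 1.037 for both roots.
Moduli of all roots: 5.0000, 1.0370, 1.0370.
All moduli strictly greater than 1? Yes.
Verdict: Invertible.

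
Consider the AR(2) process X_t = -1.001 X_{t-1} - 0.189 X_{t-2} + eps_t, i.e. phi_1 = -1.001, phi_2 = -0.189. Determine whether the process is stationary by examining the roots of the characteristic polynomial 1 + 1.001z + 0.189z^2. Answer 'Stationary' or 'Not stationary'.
\text{Stationary}

The AR(p) characteristic polynomial is P(z) = 1 + 1.001z + 0.189z^2.
Stationarity requires all roots to lie outside the unit circle, i.e. |z| > 1 for every root.
Set 1 + (1.001) z + (0.189) z^2 = 0, i.e. a z^2 + b z + c = 0 with a = 0.189, b = 1.001, c = 1.
Discriminant D = b^2 - 4ac = (1.001)^2 - 4*(0.189)*1 = 1.002001 - (0.756) = 0.246001.
D >= 0, so the roots are real: z = (-b +/- sqrt(D)) / (2a) = (-1.001 +/- 0.495985) / (0.378).
  z_1 = (-1.001 + 0.495985) / (0.378) = -1.336,   |z_1| = 1.336.
  z_2 = (-1.001 - 0.495985) / (0.378) = -3.9603,   |z_2| = 3.9603.
Moduli of all roots: 1.3360, 3.9603.
All moduli strictly greater than 1? Yes.
Verdict: Stationary.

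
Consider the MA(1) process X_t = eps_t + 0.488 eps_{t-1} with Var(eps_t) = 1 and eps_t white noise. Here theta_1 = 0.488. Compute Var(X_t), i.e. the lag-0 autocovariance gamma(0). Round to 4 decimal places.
\gamma(0) = 1.2381

For an MA(q) process X_t = eps_t + sum_i theta_i eps_{t-i} with
Var(eps_t) = sigma^2, the variance is
  gamma(0) = sigma^2 * (1 + sum_i theta_i^2).
  sum_i theta_i^2 = (0.488)^2 = 0.238144.
  gamma(0) = 1 * (1 + 0.238144) = 1 * 1.238144 = 1.238144, which rounds to 1.2381.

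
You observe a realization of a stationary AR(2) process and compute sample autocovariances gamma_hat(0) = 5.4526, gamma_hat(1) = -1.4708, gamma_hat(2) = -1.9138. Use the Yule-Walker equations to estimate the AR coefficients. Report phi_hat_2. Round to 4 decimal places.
\hat\phi_{2} = -0.4570

The Yule-Walker equations for an AR(p) process read, in matrix form,
  Gamma_p phi = r_p,   with   (Gamma_p)_{ij} = gamma(|i - j|),
                       (r_p)_i = gamma(i),   i,j = 1..p.
Substitute the sample gammas (Toeplitz matrix and right-hand side of size 2):
  Gamma_p = [[5.4526, -1.4708], [-1.4708, 5.4526]]
  r_p     = [-1.4708, -1.9138]
Written out:
  5.4526 phi_1 - 1.4708 phi_2 = -1.4708
  -1.4708 phi_1 + 5.4526 phi_2 = -1.9138
Solve by Cramer's rule:
  det = gamma(0)^2 - gamma(1)^2 = (5.4526)^2 - (-1.4708)^2 = 29.73084676 - 2.16325264 = 27.56759412
  phi_hat_1 = [gamma(1) gamma(0) - gamma(1) gamma(2)] / det = [(-1.4708)(5.4526) - (-1.4708)(-1.9138)] / 27.56759412 = -10.83450112 / 27.56759412 = -0.393
  phi_hat_2 = [gamma(0) gamma(2) - gamma(1)^2] / det = [(5.4526)(-1.9138) - (-1.4708)^2] / 27.56759412 = -12.59843852 / 27.56759412 = -0.457
So phi_hat = [-0.3930, -0.4570].
Therefore phi_hat_2 = -0.4570.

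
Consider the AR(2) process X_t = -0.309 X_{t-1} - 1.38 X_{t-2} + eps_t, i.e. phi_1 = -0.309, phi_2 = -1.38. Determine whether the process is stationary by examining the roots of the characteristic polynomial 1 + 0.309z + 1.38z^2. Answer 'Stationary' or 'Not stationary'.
\text{Not stationary}

The AR(p) characteristic polynomial is P(z) = 1 + 0.309z + 1.38z^2.
Stationarity requires all roots to lie outside the unit circle, i.e. |z| > 1 for every root.
Set 1 + (0.309) z + (1.38) z^2 = 0, i.e. a z^2 + b z + c = 0 with a = 1.38, b = 0.309, c = 1.
Discriminant D = b^2 - 4ac = (0.309)^2 - 4*(1.38)*1 = 0.095481 - (5.52) = -5.424519.
D < 0, so the roots are the complex-conjugate pair z = (-b +/- i sqrt(-D)) / (2a) = -0.112 +/- 0.8439i.
For a conjugate pair |z|^2 = z * conj(z) = (product of roots) = c/a = 1/(1.38) = 0.724638, so |z| = sqrt(0.724638) = 0.8513 for both roots.
Moduli of all roots: 0.8513, 0.8513.
All moduli strictly greater than 1? No.
Verdict: Not stationary.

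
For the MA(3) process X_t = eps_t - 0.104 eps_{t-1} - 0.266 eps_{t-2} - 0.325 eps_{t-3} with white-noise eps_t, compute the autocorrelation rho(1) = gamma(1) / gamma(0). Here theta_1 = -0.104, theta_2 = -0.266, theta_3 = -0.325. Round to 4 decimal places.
\rho(1) = 0.0085

For an MA(q) process with theta_0 = 1, the autocovariance is
  gamma(k) = sigma^2 * sum_{i=0..q-k} theta_i * theta_{i+k},
and rho(k) = gamma(k) / gamma(0). Sigma^2 cancels.
  numerator   = (1)*(-0.104) + (-0.104)*(-0.266) + (-0.266)*(-0.325) = 0.010114.
  denominator = (1)^2 + (-0.104)^2 + (-0.266)^2 + (-0.325)^2 = 1.187197.
  rho(1) = 0.010114 / 1.187197 = 0.0085.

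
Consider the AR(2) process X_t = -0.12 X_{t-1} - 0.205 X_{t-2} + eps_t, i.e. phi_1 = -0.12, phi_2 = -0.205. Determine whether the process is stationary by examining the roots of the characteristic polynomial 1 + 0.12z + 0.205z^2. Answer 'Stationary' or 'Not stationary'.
\text{Stationary}

The AR(p) characteristic polynomial is P(z) = 1 + 0.12z + 0.205z^2.
Stationarity requires all roots to lie outside the unit circle, i.e. |z| > 1 for every root.
Set 1 + (0.12) z + (0.205) z^2 = 0, i.e. a z^2 + b z + c = 0 with a = 0.205, b = 0.12, c = 1.
Discriminant D = b^2 - 4ac = (0.12)^2 - 4*(0.205)*1 = 0.0144 - (0.82) = -0.8056.
D < 0, so the roots are the complex-conjugate pair z = (-b +/- i sqrt(-D)) / (2a) = -0.2927 +/- 2.1892i.
For a conjugate pair |z|^2 = z * conj(z) = (product of roots) = c/a = 1/(0.205) = 4.878049, so |z| = sqrt(4.878049) = 2.2086 for both roots.
Moduli of all roots: 2.2086, 2.2086.
All moduli strictly greater than 1? Yes.
Verdict: Stationary.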